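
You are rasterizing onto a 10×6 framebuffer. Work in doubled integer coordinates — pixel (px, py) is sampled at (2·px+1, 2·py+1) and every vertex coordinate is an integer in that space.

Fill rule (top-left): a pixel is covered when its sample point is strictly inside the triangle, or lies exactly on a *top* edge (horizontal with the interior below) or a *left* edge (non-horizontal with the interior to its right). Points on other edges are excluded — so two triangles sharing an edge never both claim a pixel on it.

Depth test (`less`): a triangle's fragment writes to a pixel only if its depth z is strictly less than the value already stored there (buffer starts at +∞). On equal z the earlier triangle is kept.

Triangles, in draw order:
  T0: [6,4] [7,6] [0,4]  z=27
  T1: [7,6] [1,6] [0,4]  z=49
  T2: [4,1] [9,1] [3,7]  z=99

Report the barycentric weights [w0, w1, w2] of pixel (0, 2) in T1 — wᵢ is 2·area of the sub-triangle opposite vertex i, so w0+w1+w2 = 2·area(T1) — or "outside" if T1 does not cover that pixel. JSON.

T0:
  2·area = 12
  edge (6, 4)→(7, 6): d=(1,2) right/bottom  bias=-1
  edge (7, 6)→(0, 4): d=(-7,-2) top-left  bias=+0
  edge (0, 4)→(6, 4): d=(6,0) top-left  bias=+0
    (2,2)@(5, 5): e=[3,3,6] → X
    (3,2)@(7, 5): e=[-1,7,6] → .
    (2,3)@(5, 7): e=[5,-11,18] → .
  covered (1 px):
    . . . . . . . . . .
    . . . . . . . . . .
    . . X . . . . . . .
    . . . . . . . . . .
    . . . . . . . . . .
    . . . . . . . . . .
T1:
  2·area = 12
  edge (7, 6)→(1, 6): d=(-6,0) right/bottom  bias=-1
  edge (1, 6)→(0, 4): d=(-1,-2) top-left  bias=+0
  edge (0, 4)→(7, 6): d=(7,2) right/bottom  bias=-1
    (0,2)@(1, 5): e=[6,1,5] → X
    (1,2)@(3, 5): e=[6,5,1] → X
    (2,2)@(5, 5): e=[6,9,-3] → .
    (0,3)@(1, 7): e=[-6,-1,19] → .
    (1,3)@(3, 7): e=[-6,3,15] → .
  covered (2 px):
    . . . . . . . . . .
    . . . . . . . . . .
    X X . . . . . . . .
    . . . . . . . . . .
    . . . . . . . . . .
    . . . . . . . . . .
T2:
  2·area = 30
  edge (4, 1)→(9, 1): d=(5,0) top-left  bias=+0
  edge (9, 1)→(3, 7): d=(-6,6) right/bottom  bias=-1
  edge (3, 7)→(4, 1): d=(1,-6) top-left  bias=+0
    (0,0)@(1, 1): e=[0,48,-18] → .  [on edge]
    (1,0)@(3, 1): e=[0,36,-6] → .  [on edge]
    (2,0)@(5, 1): e=[0,24,6] → X  [on edge]
    (3,0)@(7, 1): e=[0,12,18] → X  [on edge]
    (4,0)@(9, 1): e=[0,0,30] → .  [on edge]
    (5,0)@(11, 1): e=[0,-12,42] → .  [on edge]
    (6,0)@(13, 1): e=[0,-24,54] → .  [on edge]
    (7,0)@(15, 1): e=[0,-36,66] → .  [on edge]
    (8,0)@(17, 1): e=[0,-48,78] → .  [on edge]
    (9,0)@(19, 1): e=[0,-60,90] → .  [on edge]
    (2,1)@(5, 3): e=[10,12,8] → X
    (3,1)@(7, 3): e=[10,0,20] → .  [on edge]
    (2,2)@(5, 5): e=[20,0,10] → .  [on edge]
    (1,3)@(3, 7): e=[30,0,0] → .  [on edge]
    (0,4)@(1, 9): e=[40,0,-10] → .  [on edge]
  covered (3 px):
    . . X X . . . . . .
    . . X . . . . . . .
    . . . . . . . . . .
    . . . . . . . . . .
    . . . . . . . . . .
    . . . . . . . . . .

Result: [1,5,6]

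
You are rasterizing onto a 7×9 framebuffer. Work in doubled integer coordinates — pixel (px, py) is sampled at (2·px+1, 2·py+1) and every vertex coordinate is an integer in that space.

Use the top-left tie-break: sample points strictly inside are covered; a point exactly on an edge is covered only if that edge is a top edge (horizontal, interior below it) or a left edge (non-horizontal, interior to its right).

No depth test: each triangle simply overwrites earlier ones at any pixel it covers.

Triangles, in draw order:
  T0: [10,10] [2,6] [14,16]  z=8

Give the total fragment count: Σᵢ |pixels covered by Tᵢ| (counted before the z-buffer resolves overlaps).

T0:
  2·area = 32  (B↔C swapped to make it positive)
  edge (10, 10)→(14, 16): d=(4,6) right/bottom  bias=-1
  edge (14, 16)→(2, 6): d=(-12,-10) top-left  bias=+0
  edge (2, 6)→(10, 10): d=(8,4) right/bottom  bias=-1
    (3,4)@(7, 9): e=[14,14,4] → █
    (4,4)@(9, 9): e=[2,34,-4] → ·
    (3,5)@(7, 11): e=[22,-10,20] → ·
    (4,5)@(9, 11): e=[10,10,12] → █
    (5,5)@(11, 11): e=[-2,30,4] → ·
    (4,6)@(9, 13): e=[18,-14,28] → ·
    (5,6)@(11, 13): e=[6,6,20] → █
    (6,6)@(13, 13): e=[-6,26,12] → ·
    (5,7)@(11, 15): e=[14,-18,36] → ·
    (6,7)@(13, 15): e=[2,2,28] → █
    (6,8)@(13, 17): e=[10,-22,44] → ·
  covered (4 px):
    · · · · · · ·
    · · · · · · ·
    · · · · · · ·
    · · · · · · ·
    · · · █ · · ·
    · · · · █ · ·
    · · · · · █ ·
    · · · · · · █
    · · · · · · ·

Result: 4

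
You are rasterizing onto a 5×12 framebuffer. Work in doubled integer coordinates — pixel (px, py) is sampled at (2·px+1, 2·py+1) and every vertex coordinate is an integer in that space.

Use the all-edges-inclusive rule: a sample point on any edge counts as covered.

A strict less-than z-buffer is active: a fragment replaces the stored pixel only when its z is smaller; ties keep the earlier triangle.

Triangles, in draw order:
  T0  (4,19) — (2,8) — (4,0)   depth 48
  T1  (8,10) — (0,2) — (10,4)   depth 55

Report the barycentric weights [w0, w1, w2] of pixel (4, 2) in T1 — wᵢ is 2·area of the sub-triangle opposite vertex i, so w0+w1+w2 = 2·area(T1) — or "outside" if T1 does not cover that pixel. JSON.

T0:
  2·area = 38
  edge (4, 19)→(2, 8): d=(-2,-11) inclusive
  edge (2, 8)→(4, 0): d=(2,-8) inclusive
  edge (4, 0)→(4, 19): d=(0,19) inclusive
    (1,2)@(3, 5): e=[17,2,19] → █
    (2,2)@(5, 5): e=[39,18,-19] → ·
    (1,3)@(3, 7): e=[13,6,19] → █
    (2,3)@(5, 7): e=[35,22,-19] → ·
    (1,4)@(3, 9): e=[9,10,19] → █
    (2,4)@(5, 9): e=[31,26,-19] → ·
    (1,5)@(3, 11): e=[5,14,19] → █
    (2,5)@(5, 11): e=[27,30,-19] → ·
    (1,6)@(3, 13): e=[1,18,19] → █
    (2,6)@(5, 13): e=[23,34,-19] → ·
    (1,7)@(3, 15): e=[-3,22,19] → ·
  covered (5 px):
    · · · · ·
    · · · · ·
    · █ · · ·
    · █ · · ·
    · █ · · ·
    · █ · · ·
    · █ · · ·
    · · · · ·
    · · · · ·
    · · · · ·
    · · · · ·
    · · · · ·
T1:
  2·area = 64
  edge (8, 10)→(0, 2): d=(-8,-8) inclusive
  edge (0, 2)→(10, 4): d=(10,2) inclusive
  edge (10, 4)→(8, 10): d=(-2,6) inclusive
    (0,1)@(1, 3): e=[0,8,56] → █  [on edge]
    (1,1)@(3, 3): e=[16,4,44] → █
    (2,1)@(5, 3): e=[32,0,32] → █  [on edge]
    (3,1)@(7, 3): e=[48,-4,20] → ·
    (0,2)@(1, 5): e=[-16,28,52] → ·
    (1,2)@(3, 5): e=[0,24,40] → █  [on edge]
    (3,2)@(7, 5): e=[32,16,16] → █
    (4,2)@(9, 5): e=[48,12,4] → █
    (1,3)@(3, 7): e=[-16,44,36] → ·
    (2,3)@(5, 7): e=[0,40,24] → █  [on edge]
    (4,3)@(9, 7): e=[32,32,0] → █  [on edge]
    (2,4)@(5, 9): e=[-16,60,20] → ·
    (3,4)@(7, 9): e=[0,56,8] → █  [on edge]
    (4,5)@(9, 11): e=[0,72,-8] → ·  [on edge]
    (3,6)@(7, 13): e=[-32,96,0] → ·  [on edge]
    (2,9)@(5, 19): e=[-96,160,0] → ·  [on edge]
  covered (11 px):
    · · · · ·
    █ █ █ · ·
    · █ █ █ █
    · · █ █ █
    · · · █ ·
    · · · · ·
    · · · · ·
    · · · · ·
    · · · · ·
    · · · · ·
    · · · · ·
    · · · · ·

Result: [12,4,48]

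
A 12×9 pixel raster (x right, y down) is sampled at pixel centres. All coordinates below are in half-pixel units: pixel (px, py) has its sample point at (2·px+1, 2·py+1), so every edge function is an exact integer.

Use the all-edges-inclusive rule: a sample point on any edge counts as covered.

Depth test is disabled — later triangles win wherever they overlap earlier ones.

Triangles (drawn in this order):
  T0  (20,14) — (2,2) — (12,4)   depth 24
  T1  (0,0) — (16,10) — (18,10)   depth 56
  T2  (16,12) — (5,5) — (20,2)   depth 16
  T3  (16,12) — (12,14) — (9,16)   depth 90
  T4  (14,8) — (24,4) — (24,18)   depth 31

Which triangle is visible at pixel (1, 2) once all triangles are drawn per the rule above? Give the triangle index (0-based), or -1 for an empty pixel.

T0:
  2·area = 84
  edge (20, 14)→(2, 2): d=(-18,-12) inclusive
  edge (2, 2)→(12, 4): d=(10,2) inclusive
  edge (12, 4)→(20, 14): d=(8,10) inclusive
    (2,1)@(5, 3): e=[18,4,62] → X
    (3,1)@(7, 3): e=[42,0,42] → X  [on edge]
    (4,1)@(9, 3): e=[66,-4,22] → .
    (2,2)@(5, 5): e=[-18,24,78] → .
    (3,2)@(7, 5): e=[6,20,58] → X
    (4,2)@(9, 5): e=[30,16,38] → X
    (5,2)@(11, 5): e=[54,12,18] → X
    (6,2)@(13, 5): e=[78,8,-2] → .
    (8,2)@(17, 5): e=[126,0,-42] → .  [on edge]
    (3,3)@(7, 7): e=[-30,40,74] → .
    (4,3)@(9, 7): e=[-6,36,54] → .
    (5,3)@(11, 7): e=[18,32,34] → X
  covered (11 px):
    . . . . . . . . . . . .
    . . X X . . . . . . . .
    . . . X X X . . . . . .
    . . . . . X X . . . . .
    . . . . . . X X . . . .
    . . . . . . . . X . . .
    . . . . . . . . . X . .
    . . . . . . . . . . . .
    . . . . . . . . . . . .
T1:
  2·area = 20  (B↔C swapped to make it positive)
  edge (0, 0)→(18, 10): d=(18,10) inclusive
  edge (18, 10)→(16, 10): d=(-2,0) inclusive
  edge (16, 10)→(0, 0): d=(-16,-10) inclusive
    (2,1)@(5, 3): e=[4,14,2] → X
    (3,1)@(7, 3): e=[-16,14,22] → .
    (2,2)@(5, 5): e=[40,10,-30] → .
    (4,2)@(9, 5): e=[0,10,10] → X  [on edge]
    (5,2)@(11, 5): e=[-20,10,30] → .
    (4,3)@(9, 7): e=[36,6,-22] → .
    (7,4)@(15, 9): e=[12,2,6] → X
    (8,4)@(17, 9): e=[-8,2,26] → .
    (7,5)@(15, 11): e=[48,-2,-26] → .
  covered (3 px):
    . . . . . . . . . . . .
    . . X . . . . . . . . .
    . . . . X . . . . . . .
    . . . . . . . . . . . .
    . . . . . . . X . . . .
    . . . . . . . . . . . .
    . . . . . . . . . . . .
    . . . . . . . . . . . .
    . . . . . . . . . . . .
T2:
  2·area = 138
  edge (16, 12)→(5, 5): d=(-11,-7) inclusive
  edge (5, 5)→(20, 2): d=(15,-3) inclusive
  edge (20, 2)→(16, 12): d=(-4,10) inclusive
    (7,1)@(15, 3): e=[92,0,46] → X  [on edge]
    (8,1)@(17, 3): e=[106,6,26] → X
    (9,1)@(19, 3): e=[120,12,6] → X
    (10,1)@(21, 3): e=[134,18,-14] → .
    (2,2)@(5, 5): e=[0,0,138] → X  [on edge]
    (3,2)@(7, 5): e=[14,6,118] → X
    (4,2)@(9, 5): e=[28,12,98] → X
    (5,2)@(11, 5): e=[42,18,78] → X
    (6,2)@(13, 5): e=[56,24,58] → X
    (9,2)@(19, 5): e=[98,42,-2] → .
    (2,3)@(5, 7): e=[-22,30,130] → .
    (3,3)@(7, 7): e=[-8,36,110] → .
  covered (19 px):
    . . . . . . . . . . . .
    . . . . . . . X X X . .
    . . X X X X X X X . . .
    . . . . X X X X X . . .
    . . . . . . X X X . . .
    . . . . . . . X . . . .
    . . . . . . . . . . . .
    . . . . . . . . . . . .
    . . . . . . . . . . . .
T3:
  2·area = 2  (B↔C swapped to make it positive)
  edge (16, 12)→(9, 16): d=(-7,4) inclusive
  edge (9, 16)→(12, 14): d=(3,-2) inclusive
  edge (12, 14)→(16, 12): d=(4,-2) inclusive
  covered (0 px):
    . . . . . . . . . . . .
    . . . . . . . . . . . .
    . . . . . . . . . . . .
    . . . . . . . . . . . .
    . . . . . . . . . . . .
    . . . . . . . . . . . .
    . . . . . . . . . . . .
    . . . . . . . . . . . .
    . . . . . . . . . . . .
T4:
  2·area = 140
  edge (14, 8)→(24, 4): d=(10,-4) inclusive
  edge (24, 4)→(24, 18): d=(0,14) inclusive
  edge (24, 18)→(14, 8): d=(-10,-10) inclusive
    (3,0)@(7, 1): e=[-98,238,0] → .  [on edge]
    (4,1)@(9, 3): e=[-70,210,0] → .  [on edge]
    (5,2)@(11, 5): e=[-42,182,0] → .  [on edge]
    (11,2)@(23, 5): e=[6,14,120] → X
    (6,3)@(13, 7): e=[-14,154,0] → .  [on edge]
    (8,3)@(17, 7): e=[2,98,40] → X
    (9,3)@(19, 7): e=[10,70,60] → X
    (10,3)@(21, 7): e=[18,42,80] → X
    (7,4)@(15, 9): e=[14,126,0] → X  [on edge]
    (7,5)@(15, 11): e=[34,126,-20] → .
    (8,5)@(17, 11): e=[42,98,0] → X  [on edge]
    (8,6)@(17, 13): e=[62,98,-20] → .
    (9,6)@(19, 13): e=[70,70,0] → X  [on edge]
    (10,7)@(21, 15): e=[98,42,0] → X  [on edge]
    (11,8)@(23, 17): e=[126,14,0] → X  [on edge]
  covered (20 px):
    . . . . . . . . . . . .
    . . . . . . . . . . . .
    . . . . . . . . . . . X
    . . . . . . . . X X X X
    . . . . . . . X X X X X
    . . . . . . . . X X X X
    . . . . . . . . . X X X
    . . . . . . . . . . X X
    . . . . . . . . . . . X

Z-buffer (winner per pixel, '.' = empty):
  . . . . . . . . . . . .
  . . 1 0 . . . 2 2 2 . .
  . . 2 2 2 2 2 2 2 . . 4
  . . . . 2 2 2 2 4 4 4 4
  . . . . . . 2 4 4 4 4 4
  . . . . . . . 2 4 4 4 4
  . . . . . . . . . 4 4 4
  . . . . . . . . . . 4 4
  . . . . . . . . . . . 4

Result: -1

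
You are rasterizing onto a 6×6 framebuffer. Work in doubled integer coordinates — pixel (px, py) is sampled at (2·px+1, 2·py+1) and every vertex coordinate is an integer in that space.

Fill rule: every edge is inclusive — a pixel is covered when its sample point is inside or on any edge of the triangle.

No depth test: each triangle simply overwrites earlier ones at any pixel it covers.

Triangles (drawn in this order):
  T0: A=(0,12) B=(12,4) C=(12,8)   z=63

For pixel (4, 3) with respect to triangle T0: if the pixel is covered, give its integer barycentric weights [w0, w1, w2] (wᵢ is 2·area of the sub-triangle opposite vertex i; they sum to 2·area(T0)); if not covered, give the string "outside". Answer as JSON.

T0:
  2·area = 48
  edge (0, 12)→(12, 4): d=(12,-8) inclusive
  edge (12, 4)→(12, 8): d=(0,4) inclusive
  edge (12, 8)→(0, 12): d=(-12,4) inclusive
    (5,2)@(11, 5): e=[4,4,40] → █
    (4,3)@(9, 7): e=[12,12,24] → █
    (2,4)@(5, 9): e=[4,28,16] → █
    (3,4)@(7, 9): e=[20,20,8] → █
    (4,4)@(9, 9): e=[36,12,0] → █  [on edge]
    (5,4)@(11, 9): e=[52,4,-8] → ·
    (1,5)@(3, 11): e=[12,36,0] → █  [on edge]
    (2,5)@(5, 11): e=[28,28,-8] → ·
    (3,5)@(7, 11): e=[44,20,-16] → ·
    (4,5)@(9, 11): e=[60,12,-24] → ·
  covered (7 px):
    · · · · · ·
    · · · · · ·
    · · · · · █
    · · · · █ █
    · · █ █ █ ·
    · █ · · · ·

Result: [12,24,12]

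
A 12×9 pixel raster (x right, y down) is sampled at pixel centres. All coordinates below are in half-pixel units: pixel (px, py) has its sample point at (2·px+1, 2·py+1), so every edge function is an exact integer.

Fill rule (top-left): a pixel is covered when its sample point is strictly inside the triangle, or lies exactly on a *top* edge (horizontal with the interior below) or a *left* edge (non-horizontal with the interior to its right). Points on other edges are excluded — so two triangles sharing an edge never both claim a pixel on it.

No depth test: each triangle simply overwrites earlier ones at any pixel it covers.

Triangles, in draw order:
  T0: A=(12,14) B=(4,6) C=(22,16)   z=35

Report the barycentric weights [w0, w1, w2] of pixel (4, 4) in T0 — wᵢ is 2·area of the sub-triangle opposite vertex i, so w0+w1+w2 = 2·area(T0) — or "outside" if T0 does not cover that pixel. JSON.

T0:
  2·area = 64
  edge (12, 14)→(4, 6): d=(-8,-8) top-left  bias=+0
  edge (4, 6)→(22, 16): d=(18,10) right/bottom  bias=-1
  edge (22, 16)→(12, 14): d=(-10,-2) top-left  bias=+0
    (0,1)@(1, 3): e=[0,-24,88] → ·  [on edge]
    (1,2)@(3, 5): e=[0,-8,72] → ·  [on edge]
    (2,3)@(5, 7): e=[0,8,56] → █  [on edge]
    (3,3)@(7, 7): e=[16,-12,60] → ·
    (2,4)@(5, 9): e=[-16,44,36] → ·
    (3,4)@(7, 9): e=[0,24,40] → █  [on edge]
    (4,4)@(9, 9): e=[16,4,44] → █
    (5,4)@(11, 9): e=[32,-16,48] → ·
    (3,5)@(7, 11): e=[-16,60,20] → ·
    (4,5)@(9, 11): e=[0,40,24] → █  [on edge]
    (5,5)@(11, 11): e=[16,20,28] → █
    (6,5)@(13, 11): e=[32,0,32] → ·  [on edge]
    (3,6)@(7, 13): e=[-32,96,0] → ·  [on edge]
    (5,6)@(11, 13): e=[0,56,8] → █  [on edge]
    (6,7)@(13, 15): e=[0,72,-8] → ·  [on edge]
    (8,7)@(17, 15): e=[32,32,0] → █  [on edge]
    (7,8)@(15, 17): e=[0,88,-24] → ·  [on edge]
  covered (10 px):
    · · · · · · · · · · · ·
    · · · · · · · · · · · ·
    · · · · · · · · · · · ·
    · · █ · · · · · · · · ·
    · · · █ █ · · · · · · ·
    · · · · █ █ · · · · · ·
    · · · · · █ █ █ · · · ·
    · · · · · · · · █ █ · ·
    · · · · · · · · · · · ·

Final: [4,44,16]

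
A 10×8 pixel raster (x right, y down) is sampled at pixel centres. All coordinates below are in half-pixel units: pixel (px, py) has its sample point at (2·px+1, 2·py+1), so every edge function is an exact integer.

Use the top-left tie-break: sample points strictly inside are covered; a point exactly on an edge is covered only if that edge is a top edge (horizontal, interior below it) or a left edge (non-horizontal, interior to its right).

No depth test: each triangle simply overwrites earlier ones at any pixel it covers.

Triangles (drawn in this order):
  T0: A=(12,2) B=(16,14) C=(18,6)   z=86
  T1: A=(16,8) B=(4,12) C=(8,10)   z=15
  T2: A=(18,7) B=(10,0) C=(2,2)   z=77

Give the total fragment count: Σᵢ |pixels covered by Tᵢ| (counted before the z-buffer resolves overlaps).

T0:
  2·area = 56  (B↔C swapped to make it positive)
  edge (12, 2)→(18, 6): d=(6,4) right/bottom  bias=-1
  edge (18, 6)→(16, 14): d=(-2,8) right/bottom  bias=-1
  edge (16, 14)→(12, 2): d=(-4,-12) top-left  bias=+0
    (6,1)@(13, 3): e=[2,46,8] → #
    (7,1)@(15, 3): e=[-6,30,32] → ·
    (6,2)@(13, 5): e=[14,42,0] → #  [on edge]
    (7,2)@(15, 5): e=[6,26,24] → #
    (8,2)@(17, 5): e=[-2,10,48] → ·
    (6,3)@(13, 7): e=[26,38,-8] → ·
    (7,3)@(15, 7): e=[18,22,16] → #
    (8,3)@(17, 7): e=[10,6,40] → #
    (9,3)@(19, 7): e=[2,-10,64] → ·
    (7,4)@(15, 9): e=[30,18,8] → #
    (9,4)@(19, 9): e=[14,-14,56] → ·
    (7,5)@(15, 11): e=[42,14,0] → #  [on edge]
  covered (8 px):
    · · · · · · · · · ·
    · · · · · · # · · ·
    · · · · · · # # · ·
    · · · · · · · # # ·
    · · · · · · · # # ·
    · · · · · · · # · ·
    · · · · · · · · · ·
    · · · · · · · · · ·
T1:
  2·area = 8
  edge (16, 8)→(4, 12): d=(-12,4) right/bottom  bias=-1
  edge (4, 12)→(8, 10): d=(4,-2) top-left  bias=+0
  edge (8, 10)→(16, 8): d=(8,-2) top-left  bias=+0
    (9,3)@(19, 7): e=[0,10,-2] → ·  [on edge]
    (6,4)@(13, 9): e=[0,6,2] → ·  [on edge]
    (3,5)@(7, 11): e=[0,2,6] → ·  [on edge]
    (0,6)@(1, 13): e=[0,-2,10] → ·  [on edge]
  covered (0 px):
    · · · · · · · · · ·
    · · · · · · · · · ·
    · · · · · · · · · ·
    · · · · · · · · · ·
    · · · · · · · · · ·
    · · · · · · · · · ·
    · · · · · · · · · ·
    · · · · · · · · · ·
T2:
  2·area = 72  (B↔C swapped to make it positive)
  edge (18, 7)→(2, 2): d=(-16,-5) top-left  bias=+0
  edge (2, 2)→(10, 0): d=(8,-2) top-left  bias=+0
  edge (10, 0)→(18, 7): d=(8,7) right/bottom  bias=-1
    (3,0)@(7, 1): e=[41,2,29] → #
    (4,0)@(9, 1): e=[51,6,15] → #
    (5,0)@(11, 1): e=[61,10,1] → #
    (6,0)@(13, 1): e=[71,14,-13] → ·
    (3,1)@(7, 3): e=[9,18,45] → #
    (6,1)@(13, 3): e=[39,30,3] → #
    (7,1)@(15, 3): e=[49,34,-11] → ·
    (3,2)@(7, 5): e=[-23,34,61] → ·
    (4,2)@(9, 5): e=[-13,38,47] → ·
    (5,2)@(11, 5): e=[-3,42,33] → ·
    (6,2)@(13, 5): e=[7,46,19] → #
    (7,2)@(15, 5): e=[17,50,5] → #
  covered (9 px):
    · · · # # # · · · ·
    · · · # # # # · · ·
    · · · · · · # # · ·
    · · · · · · · · · ·
    · · · · · · · · · ·
    · · · · · · · · · ·
    · · · · · · · · · ·
    · · · · · · · · · ·

Answer: 17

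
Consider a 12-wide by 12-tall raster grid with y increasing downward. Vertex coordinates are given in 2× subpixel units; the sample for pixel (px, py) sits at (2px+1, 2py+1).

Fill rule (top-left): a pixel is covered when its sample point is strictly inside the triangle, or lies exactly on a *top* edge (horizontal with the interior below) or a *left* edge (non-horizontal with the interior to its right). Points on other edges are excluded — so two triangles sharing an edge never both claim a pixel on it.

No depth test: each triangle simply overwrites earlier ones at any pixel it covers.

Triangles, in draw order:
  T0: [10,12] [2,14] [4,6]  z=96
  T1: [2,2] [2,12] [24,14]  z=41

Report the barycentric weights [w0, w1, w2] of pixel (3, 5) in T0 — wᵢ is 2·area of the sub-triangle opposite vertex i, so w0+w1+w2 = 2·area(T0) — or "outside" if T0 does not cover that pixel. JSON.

T0:
  2·area = 60
  edge (10, 12)→(2, 14): d=(-8,2) right/bottom  bias=-1
  edge (2, 14)→(4, 6): d=(2,-8) top-left  bias=+0
  edge (4, 6)→(10, 12): d=(6,6) right/bottom  bias=-1
    (0,1)@(1, 3): e=[90,-30,0] → ·  [on edge]
    (1,2)@(3, 5): e=[70,-10,0] → ·  [on edge]
    (2,3)@(5, 7): e=[50,10,0] → ·  [on edge]
    (2,4)@(5, 9): e=[34,14,12] → █
    (3,4)@(7, 9): e=[30,30,0] → ·  [on edge]
    (1,5)@(3, 11): e=[22,2,36] → █
    (3,5)@(7, 11): e=[14,34,12] → █
    (4,5)@(9, 11): e=[10,50,0] → ·  [on edge]
    (1,6)@(3, 13): e=[6,6,48] → █
    (3,6)@(7, 13): e=[-2,38,24] → ·
    (5,6)@(11, 13): e=[-10,70,0] → ·  [on edge]
    (1,7)@(3, 15): e=[-10,10,60] → ·
    (6,7)@(13, 15): e=[-30,90,0] → ·  [on edge]
    (7,8)@(15, 17): e=[-50,110,0] → ·  [on edge]
    (8,9)@(17, 19): e=[-70,130,0] → ·  [on edge]
    (9,10)@(19, 21): e=[-90,150,0] → ·  [on edge]
    (10,11)@(21, 23): e=[-110,170,0] → ·  [on edge]
  covered (6 px):
    · · · · · · · · · · · ·
    · · · · · · · · · · · ·
    · · · · · · · · · · · ·
    · · · · · · · · · · · ·
    · · █ · · · · · · · · ·
    · █ █ █ · · · · · · · ·
    · █ █ · · · · · · · · ·
    · · · · · · · · · · · ·
    · · · · · · · · · · · ·
    · · · · · · · · · · · ·
    · · · · · · · · · · · ·
    · · · · · · · · · · · ·
T1:
  2·area = 220  (B↔C swapped to make it positive)
  edge (2, 2)→(24, 14): d=(22,12) right/bottom  bias=-1
  edge (24, 14)→(2, 12): d=(-22,-2) top-left  bias=+0
  edge (2, 12)→(2, 2): d=(0,-10) top-left  bias=+0
    (1,1)@(3, 3): e=[10,200,10] → █
    (2,1)@(5, 3): e=[-14,204,30] → ·
    (1,2)@(3, 5): e=[54,156,10] → █
    (2,2)@(5, 5): e=[30,160,30] → █
    (3,2)@(7, 5): e=[6,164,50] → █
    (4,2)@(9, 5): e=[-18,168,70] → ·
    (1,3)@(3, 7): e=[98,112,10] → █
    (4,3)@(9, 7): e=[26,124,70] → █
    (5,3)@(11, 7): e=[2,128,90] → █
    (6,3)@(13, 7): e=[-22,132,110] → ·
    (1,4)@(3, 9): e=[142,68,10] → █
    (6,4)@(13, 9): e=[22,88,110] → █
    (6,6)@(13, 13): e=[110,0,110] → █  [on edge]
  covered (28 px):
    · · · · · · · · · · · ·
    · █ · · · · · · · · · ·
    · █ █ █ · · · · · · · ·
    · █ █ █ █ █ · · · · · ·
    · █ █ █ █ █ █ · · · · ·
    · █ █ █ █ █ █ █ █ · · ·
    · · · · · · █ █ █ █ █ ·
    · · · · · · · · · · · ·
    · · · · · · · · · · · ·
    · · · · · · · · · · · ·
    · · · · · · · · · · · ·
    · · · · · · · · · · · ·

Answer: [34,12,14]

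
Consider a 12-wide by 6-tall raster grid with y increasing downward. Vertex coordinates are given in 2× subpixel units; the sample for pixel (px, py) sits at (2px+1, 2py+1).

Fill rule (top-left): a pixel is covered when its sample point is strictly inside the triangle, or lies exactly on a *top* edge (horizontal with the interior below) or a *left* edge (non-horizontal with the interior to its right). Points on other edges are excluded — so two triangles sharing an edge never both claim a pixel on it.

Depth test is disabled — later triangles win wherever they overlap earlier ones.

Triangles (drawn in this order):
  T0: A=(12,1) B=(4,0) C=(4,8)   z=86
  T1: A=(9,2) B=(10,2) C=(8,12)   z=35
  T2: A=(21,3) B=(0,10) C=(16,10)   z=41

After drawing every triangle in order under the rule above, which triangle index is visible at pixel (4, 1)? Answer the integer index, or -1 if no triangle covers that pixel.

T0:
  2·area = 64  (B↔C swapped to make it positive)
  edge (12, 1)→(4, 8): d=(-8,7) right/bottom  bias=-1
  edge (4, 8)→(4, 0): d=(0,-8) top-left  bias=+0
  edge (4, 0)→(12, 1): d=(8,1) right/bottom  bias=-1
    (2,0)@(5, 1): e=[49,8,7] → █
    (3,0)@(7, 1): e=[35,24,5] → █
    (4,0)@(9, 1): e=[21,40,3] → █
    (5,0)@(11, 1): e=[7,56,1] → █
    (6,0)@(13, 1): e=[-7,72,-1] → ·
    (2,1)@(5, 3): e=[33,8,23] → █
    (5,1)@(11, 3): e=[-9,56,17] → ·
    (2,2)@(5, 5): e=[17,8,39] → █
    (4,2)@(9, 5): e=[-11,40,35] → ·
    (2,3)@(5, 7): e=[1,8,55] → █
    (3,3)@(7, 7): e=[-13,24,53] → ·
    (2,4)@(5, 9): e=[-15,8,71] → ·
  covered (10 px):
    · · █ █ █ █ · · · · · ·
    · · █ █ █ · · · · · · ·
    · · █ █ · · · · · · · ·
    · · █ · · · · · · · · ·
    · · · · · · · · · · · ·
    · · · · · · · · · · · ·
T1:
  2·area = 10
  edge (9, 2)→(10, 2): d=(1,0) top-left  bias=+0
  edge (10, 2)→(8, 12): d=(-2,10) right/bottom  bias=-1
  edge (8, 12)→(9, 2): d=(1,-10) top-left  bias=+0
    (4,1)@(9, 3): e=[1,8,1] → █
    (5,1)@(11, 3): e=[1,-12,21] → ·
    (4,2)@(9, 5): e=[3,4,3] → █
    (5,2)@(11, 5): e=[3,-16,23] → ·
    (4,3)@(9, 7): e=[5,0,5] → ·  [on edge]
  covered (2 px):
    · · · · · · · · · · · ·
    · · · · █ · · · · · · ·
    · · · · █ · · · · · · ·
    · · · · · · · · · · · ·
    · · · · · · · · · · · ·
    · · · · · · · · · · · ·
T2:
  2·area = 112  (B↔C swapped to make it positive)
  edge (21, 3)→(16, 10): d=(-5,7) right/bottom  bias=-1
  edge (16, 10)→(0, 10): d=(-16,0) right/bottom  bias=-1
  edge (0, 10)→(21, 3): d=(21,-7) top-left  bias=+0
    (10,1)@(21, 3): e=[0,112,0] → ·  [on edge]
    (7,2)@(15, 5): e=[32,80,0] → █  [on edge]
    (8,2)@(17, 5): e=[18,80,14] → █
    (9,2)@(19, 5): e=[4,80,28] → █
    (10,2)@(21, 5): e=[-10,80,42] → ·
    (4,3)@(9, 7): e=[64,48,0] → █  [on edge]
    (5,3)@(11, 7): e=[50,48,14] → █
    (6,3)@(13, 7): e=[36,48,28] → █
    (9,3)@(19, 7): e=[-6,48,70] → ·
    (1,4)@(3, 9): e=[96,16,0] → █  [on edge]
    (2,4)@(5, 9): e=[82,16,14] → █
    (3,4)@(7, 9): e=[68,16,28] → █
  covered (15 px):
    · · · · · · · · · · · ·
    · · · · · · · · · · · ·
    · · · · · · · █ █ █ · ·
    · · · · █ █ █ █ █ · · ·
    · █ █ █ █ █ █ █ · · · ·
    · · · · · · · · · · · ·

Z-buffer (winner per pixel, '.' = empty):
  . . 0 0 0 0 . . . . . .
  . . 0 0 1 . . . . . . .
  . . 0 0 1 . . 2 2 2 . .
  . . 0 . 2 2 2 2 2 . . .
  . 2 2 2 2 2 2 2 . . . .
  . . . . . . . . . . . .

Final: 1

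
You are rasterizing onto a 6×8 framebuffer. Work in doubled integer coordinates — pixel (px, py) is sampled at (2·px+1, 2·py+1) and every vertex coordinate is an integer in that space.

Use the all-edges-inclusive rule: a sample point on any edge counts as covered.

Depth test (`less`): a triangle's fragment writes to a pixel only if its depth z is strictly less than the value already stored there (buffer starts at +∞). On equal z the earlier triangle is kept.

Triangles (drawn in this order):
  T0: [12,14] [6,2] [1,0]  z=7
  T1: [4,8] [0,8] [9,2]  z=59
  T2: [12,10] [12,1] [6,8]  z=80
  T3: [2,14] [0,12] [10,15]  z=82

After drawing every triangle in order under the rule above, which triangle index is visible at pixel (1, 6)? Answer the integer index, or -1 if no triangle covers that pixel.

T0:
  2·area = 48  (B↔C swapped to make it positive)
  edge (12, 14)→(1, 0): d=(-11,-14) inclusive
  edge (1, 0)→(6, 2): d=(5,2) inclusive
  edge (6, 2)→(12, 14): d=(6,12) inclusive
    (1,0)@(3, 1): e=[17,1,30] → █
    (2,0)@(5, 1): e=[45,-3,6] → ·
    (1,1)@(3, 3): e=[-5,11,42] → ·
    (2,1)@(5, 3): e=[23,7,18] → █
    (3,1)@(7, 3): e=[51,3,-6] → ·
    (2,2)@(5, 5): e=[1,17,30] → █
    (3,2)@(7, 5): e=[29,13,6] → █
    (4,2)@(9, 5): e=[57,9,-18] → ·
    (2,3)@(5, 7): e=[-21,27,42] → ·
    (3,3)@(7, 7): e=[7,23,18] → █
    (4,3)@(9, 7): e=[35,19,-6] → ·
    (3,4)@(7, 9): e=[-15,33,30] → ·
  covered (6 px):
    · █ · · · ·
    · · █ · · ·
    · · █ █ · ·
    · · · █ · ·
    · · · · █ ·
    · · · · · ·
    · · · · · ·
    · · · · · ·
T1:
  2·area = 24
  edge (4, 8)→(0, 8): d=(-4,0) inclusive
  edge (0, 8)→(9, 2): d=(9,-6) inclusive
  edge (9, 2)→(4, 8): d=(-5,6) inclusive
    (2,2)@(5, 5): e=[12,3,9] → █
    (3,2)@(7, 5): e=[12,15,-3] → ·
    (1,3)@(3, 7): e=[4,9,11] → █
    (2,3)@(5, 7): e=[4,21,-1] → ·
    (1,4)@(3, 9): e=[-4,27,1] → ·
  covered (2 px):
    · · · · · ·
    · · · · · ·
    · · █ · · ·
    · █ · · · ·
    · · · · · ·
    · · · · · ·
    · · · · · ·
    · · · · · ·
T2:
  2·area = 54  (B↔C swapped to make it positive)
  edge (12, 10)→(6, 8): d=(-6,-2) inclusive
  edge (6, 8)→(12, 1): d=(6,-7) inclusive
  edge (12, 1)→(12, 10): d=(0,9) inclusive
    (5,1)@(11, 3): e=[40,5,9] → █
    (4,2)@(9, 5): e=[24,3,27] → █
    (1,3)@(3, 7): e=[0,-27,81] → ·  [on edge]
    (3,3)@(7, 7): e=[8,1,45] → █
    (3,4)@(7, 9): e=[-4,13,45] → ·
    (4,4)@(9, 9): e=[0,27,27] → █  [on edge]
    (4,5)@(9, 11): e=[-12,39,27] → ·
    (5,5)@(11, 11): e=[-8,53,9] → ·
  covered (8 px):
    · · · · · ·
    · · · · · █
    · · · · █ █
    · · · █ █ █
    · · · · █ █
    · · · · · ·
    · · · · · ·
    · · · · · ·
T3:
  2·area = 14
  edge (2, 14)→(0, 12): d=(-2,-2) inclusive
  edge (0, 12)→(10, 15): d=(10,3) inclusive
  edge (10, 15)→(2, 14): d=(-8,-1) inclusive
    (0,6)@(1, 13): e=[0,7,7] → █  [on edge]
    (1,6)@(3, 13): e=[4,1,9] → █
    (2,6)@(5, 13): e=[8,-5,11] → ·
    (0,7)@(1, 15): e=[-4,27,-9] → ·
    (1,7)@(3, 15): e=[0,21,-7] → ·  [on edge]
  covered (2 px):
    · · · · · ·
    · · · · · ·
    · · · · · ·
    · · · · · ·
    · · · · · ·
    · · · · · ·
    █ █ · · · ·
    · · · · · ·

Z-buffer (winner per pixel, '.' = empty):
  . 0 . . . .
  . . 0 . . 2
  . . 0 0 2 2
  . 1 . 0 2 2
  . . . . 0 2
  . . . . . .
  3 3 . . . .
  . . . . . .

Answer: 3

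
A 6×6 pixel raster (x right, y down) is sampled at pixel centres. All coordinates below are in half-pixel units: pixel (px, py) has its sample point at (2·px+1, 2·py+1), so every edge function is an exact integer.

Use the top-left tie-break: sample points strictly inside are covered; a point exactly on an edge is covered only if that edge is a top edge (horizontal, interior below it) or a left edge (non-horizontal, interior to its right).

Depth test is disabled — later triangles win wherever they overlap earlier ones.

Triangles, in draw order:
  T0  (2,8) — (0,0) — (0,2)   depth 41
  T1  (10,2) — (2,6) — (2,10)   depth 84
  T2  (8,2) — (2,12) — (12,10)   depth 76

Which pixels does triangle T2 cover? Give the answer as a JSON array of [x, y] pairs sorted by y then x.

T0:
  2·area = 4  (B↔C swapped to make it positive)
  edge (2, 8)→(0, 2): d=(-2,-6) top-left  bias=+0
  edge (0, 2)→(0, 0): d=(0,-2) top-left  bias=+0
  edge (0, 0)→(2, 8): d=(2,8) right/bottom  bias=-1
    (0,2)@(1, 5): e=[0,2,2] → #  [on edge]
    (1,2)@(3, 5): e=[12,6,-14] → ·
    (0,3)@(1, 7): e=[-4,2,6] → ·
    (1,5)@(3, 11): e=[0,6,-2] → ·  [on edge]
  covered (1 px):
    · · · · · ·
    · · · · · ·
    # · · · · ·
    · · · · · ·
    · · · · · ·
    · · · · · ·
T1:
  2·area = 32  (B↔C swapped to make it positive)
  edge (10, 2)→(2, 10): d=(-8,8) right/bottom  bias=-1
  edge (2, 10)→(2, 6): d=(0,-4) top-left  bias=+0
  edge (2, 6)→(10, 2): d=(8,-4) top-left  bias=+0
    (5,0)@(11, 1): e=[0,36,-4] → ·  [on edge]
    (4,1)@(9, 3): e=[0,28,4] → ·  [on edge]
    (2,2)@(5, 5): e=[16,12,4] → #
    (3,2)@(7, 5): e=[0,20,12] → ·  [on edge]
    (1,3)@(3, 7): e=[16,4,12] → #
    (2,3)@(5, 7): e=[0,12,20] → ·  [on edge]
    (1,4)@(3, 9): e=[0,4,28] → ·  [on edge]
    (0,5)@(1, 11): e=[0,-4,36] → ·  [on edge]
  covered (2 px):
    · · · · · ·
    · · · · · ·
    · · # · · ·
    · # · · · ·
    · · · · · ·
    · · · · · ·
T2:
  2·area = 88  (B↔C swapped to make it positive)
  edge (8, 2)→(12, 10): d=(4,8) right/bottom  bias=-1
  edge (12, 10)→(2, 12): d=(-10,2) right/bottom  bias=-1
  edge (2, 12)→(8, 2): d=(6,-10) top-left  bias=+0
    (3,2)@(7, 5): e=[20,60,8] → #
    (4,2)@(9, 5): e=[4,56,28] → #
    (5,2)@(11, 5): e=[-12,52,48] → ·
    (2,3)@(5, 7): e=[44,44,0] → #  [on edge]
    (5,3)@(11, 7): e=[-4,32,60] → ·
    (2,4)@(5, 9): e=[52,24,12] → #
    (5,4)@(11, 9): e=[4,12,72] → #
    (1,5)@(3, 11): e=[76,8,4] → #
    (3,5)@(7, 11): e=[44,0,44] → ·  [on edge]
    (4,5)@(9, 11): e=[28,-4,64] → ·
    (5,5)@(11, 11): e=[12,-8,84] → ·
  covered (11 px):
    · · · · · ·
    · · · · · ·
    · · · # # ·
    · · # # # ·
    · · # # # #
    · # # · · ·

Final: [[3,2],[4,2],[2,3],[3,3],[4,3],[2,4],[3,4],[4,4],[5,4],[1,5],[2,5]]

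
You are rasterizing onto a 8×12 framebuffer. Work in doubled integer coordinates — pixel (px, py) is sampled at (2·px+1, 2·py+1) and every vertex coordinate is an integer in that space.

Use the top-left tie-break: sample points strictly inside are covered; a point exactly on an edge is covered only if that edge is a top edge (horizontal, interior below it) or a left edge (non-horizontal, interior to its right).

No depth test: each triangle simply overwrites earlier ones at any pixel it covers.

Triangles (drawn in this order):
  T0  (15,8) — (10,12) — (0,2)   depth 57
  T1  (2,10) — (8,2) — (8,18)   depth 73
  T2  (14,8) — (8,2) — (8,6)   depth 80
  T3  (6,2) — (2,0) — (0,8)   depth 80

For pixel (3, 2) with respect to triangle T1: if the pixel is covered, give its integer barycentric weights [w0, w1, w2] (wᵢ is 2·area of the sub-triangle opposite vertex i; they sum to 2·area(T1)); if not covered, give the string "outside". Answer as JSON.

T0:
  2·area = 90
  edge (15, 8)→(10, 12): d=(-5,4) right/bottom  bias=-1
  edge (10, 12)→(0, 2): d=(-10,-10) top-left  bias=+0
  edge (0, 2)→(15, 8): d=(15,6) right/bottom  bias=-1
    (0,1)@(1, 3): e=[81,0,9] → X  [on edge]
    (1,1)@(3, 3): e=[73,20,-3] → .
    (0,2)@(1, 5): e=[71,-20,39] → .
    (1,2)@(3, 5): e=[63,0,27] → X  [on edge]
    (2,2)@(5, 5): e=[55,20,15] → X
    (3,2)@(7, 5): e=[47,40,3] → X
    (4,2)@(9, 5): e=[39,60,-9] → .
    (1,3)@(3, 7): e=[53,-20,57] → .
    (2,3)@(5, 7): e=[45,0,45] → X  [on edge]
    (4,3)@(9, 7): e=[29,40,21] → X
    (5,3)@(11, 7): e=[21,60,9] → X
    (6,3)@(13, 7): e=[13,80,-3] → .
    (3,4)@(7, 9): e=[27,0,63] → X  [on edge]
    (4,5)@(9, 11): e=[9,0,81] → X  [on edge]
    (5,6)@(11, 13): e=[-9,0,99] → .  [on edge]
    (6,7)@(13, 15): e=[-27,0,117] → .  [on edge]
    (7,8)@(15, 17): e=[-45,0,135] → .  [on edge]
  covered (14 px):
    . . . . . . . .
    X . . . . . . .
    . X X X . . . .
    . . X X X X . .
    . . . X X X X .
    . . . . X X . .
    . . . . . . . .
    . . . . . . . .
    . . . . . . . .
    . . . . . . . .
    . . . . . . . .
    . . . . . . . .
T1:
  2·area = 96
  edge (2, 10)→(8, 2): d=(6,-8) top-left  bias=+0
  edge (8, 2)→(8, 18): d=(0,16) right/bottom  bias=-1
  edge (8, 18)→(2, 10): d=(-6,-8) top-left  bias=+0
    (3,2)@(7, 5): e=[10,16,70] → X
    (4,2)@(9, 5): e=[26,-16,86] → .
    (2,3)@(5, 7): e=[6,48,42] → X
    (4,3)@(9, 7): e=[38,-16,74] → .
    (1,4)@(3, 9): e=[2,80,14] → X
    (4,4)@(9, 9): e=[50,-16,62] → .
    (1,5)@(3, 11): e=[14,80,2] → X
    (4,5)@(9, 11): e=[62,-16,50] → .
    (1,6)@(3, 13): e=[26,80,-10] → .
    (2,6)@(5, 13): e=[42,48,6] → X
    (4,6)@(9, 13): e=[74,-16,38] → .
    (2,7)@(5, 15): e=[54,48,-6] → .
  covered (12 px):
    . . . . . . . .
    . . . . . . . .
    . . . X . . . .
    . . X X . . . .
    . X X X . . . .
    . X X X . . . .
    . . X X . . . .
    . . . X . . . .
    . . . . . . . .
    . . . . . . . .
    . . . . . . . .
    . . . . . . . .
T2:
  2·area = 24  (B↔C swapped to make it positive)
  edge (14, 8)→(8, 6): d=(-6,-2) top-left  bias=+0
  edge (8, 6)→(8, 2): d=(0,-4) top-left  bias=+0
  edge (8, 2)→(14, 8): d=(6,6) right/bottom  bias=-1
    (3,0)@(7, 1): e=[28,-4,0] → .  [on edge]
    (4,1)@(9, 3): e=[20,4,0] → .  [on edge]
    (2,2)@(5, 5): e=[0,-12,36] → .  [on edge]
    (4,2)@(9, 5): e=[8,4,12] → X
    (5,2)@(11, 5): e=[12,12,0] → .  [on edge]
    (4,3)@(9, 7): e=[-4,4,24] → .
    (5,3)@(11, 7): e=[0,12,12] → X  [on edge]
    (6,3)@(13, 7): e=[4,20,0] → .  [on edge]
    (5,4)@(11, 9): e=[-12,12,24] → .
    (7,4)@(15, 9): e=[-4,28,0] → .  [on edge]
  covered (2 px):
    . . . . . . . .
    . . . . . . . .
    . . . . X . . .
    . . . . . X . .
    . . . . . . . .
    . . . . . . . .
    . . . . . . . .
    . . . . . . . .
    . . . . . . . .
    . . . . . . . .
    . . . . . . . .
    . . . . . . . .
T3:
  2·area = 36  (B↔C swapped to make it positive)
  edge (6, 2)→(0, 8): d=(-6,6) right/bottom  bias=-1
  edge (0, 8)→(2, 0): d=(2,-8) top-left  bias=+0
  edge (2, 0)→(6, 2): d=(4,2) right/bottom  bias=-1
    (1,0)@(3, 1): e=[24,10,2] → X
    (2,0)@(5, 1): e=[12,26,-2] → .
    (3,0)@(7, 1): e=[0,42,-6] → .  [on edge]
    (1,1)@(3, 3): e=[12,14,10] → X
    (2,1)@(5, 3): e=[0,30,6] → .  [on edge]
    (0,2)@(1, 5): e=[12,2,22] → X
    (1,2)@(3, 5): e=[0,18,18] → .  [on edge]
    (0,3)@(1, 7): e=[0,6,30] → .  [on edge]
  covered (3 px):
    . X . . . . . .
    . X . . . . . .
    X . . . . . . .
    . . . . . . . .
    . . . . . . . .
    . . . . . . . .
    . . . . . . . .
    . . . . . . . .
    . . . . . . . .
    . . . . . . . .
    . . . . . . . .
    . . . . . . . .

Final: [16,70,10]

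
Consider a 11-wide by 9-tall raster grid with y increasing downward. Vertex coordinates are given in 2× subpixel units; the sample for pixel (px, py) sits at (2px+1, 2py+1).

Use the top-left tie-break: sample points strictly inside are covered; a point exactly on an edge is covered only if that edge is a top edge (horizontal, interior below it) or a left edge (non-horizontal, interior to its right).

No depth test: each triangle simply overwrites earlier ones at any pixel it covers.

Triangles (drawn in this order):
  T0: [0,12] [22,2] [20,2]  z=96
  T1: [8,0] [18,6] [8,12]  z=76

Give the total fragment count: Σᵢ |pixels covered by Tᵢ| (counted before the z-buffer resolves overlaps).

T0:
  2·area = 20  (B↔C swapped to make it positive)
  edge (0, 12)→(20, 2): d=(20,-10) top-left  bias=+0
  edge (20, 2)→(22, 2): d=(2,0) top-left  bias=+0
  edge (22, 2)→(0, 12): d=(-22,10) right/bottom  bias=-1
    (9,1)@(19, 3): e=[10,2,8] → X
    (10,1)@(21, 3): e=[30,2,-12] → .
    (7,2)@(15, 5): e=[10,6,4] → X
    (8,2)@(17, 5): e=[30,6,-16] → .
    (9,2)@(19, 5): e=[50,6,-36] → .
    (5,3)@(11, 7): e=[10,10,0] → .  [on edge]
    (7,3)@(15, 7): e=[50,10,-40] → .
  covered (2 px):
    . . . . . . . . . . .
    . . . . . . . . . X .
    . . . . . . . X . . .
    . . . . . . . . . . .
    . . . . . . . . . . .
    . . . . . . . . . . .
    . . . . . . . . . . .
    . . . . . . . . . . .
    . . . . . . . . . . .
T1:
  2·area = 120
  edge (8, 0)→(18, 6): d=(10,6) right/bottom  bias=-1
  edge (18, 6)→(8, 12): d=(-10,6) right/bottom  bias=-1
  edge (8, 12)→(8, 0): d=(0,-12) top-left  bias=+0
    (4,0)@(9, 1): e=[4,104,12] → X
    (5,0)@(11, 1): e=[-8,92,36] → .
    (4,1)@(9, 3): e=[24,84,12] → X
    (5,1)@(11, 3): e=[12,72,36] → X
    (6,1)@(13, 3): e=[0,60,60] → .  [on edge]
    (4,2)@(9, 5): e=[44,64,12] → X
    (6,2)@(13, 5): e=[20,40,60] → X
    (7,2)@(15, 5): e=[8,28,84] → X
    (8,2)@(17, 5): e=[-4,16,108] → .
    (4,3)@(9, 7): e=[64,44,12] → X
    (8,3)@(17, 7): e=[16,-4,108] → .
    (4,4)@(9, 9): e=[84,24,12] → X
    (6,4)@(13, 9): e=[60,0,60] → .  [on edge]
    (1,7)@(3, 15): e=[180,0,-60] → .  [on edge]
  covered (14 px):
    . . . . X . . . . . .
    . . . . X X . . . . .
    . . . . X X X X . . .
    . . . . X X X X . . .
    . . . . X X . . . . .
    . . . . X . . . . . .
    . . . . . . . . . . .
    . . . . . . . . . . .
    . . . . . . . . . . .

Final: 16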